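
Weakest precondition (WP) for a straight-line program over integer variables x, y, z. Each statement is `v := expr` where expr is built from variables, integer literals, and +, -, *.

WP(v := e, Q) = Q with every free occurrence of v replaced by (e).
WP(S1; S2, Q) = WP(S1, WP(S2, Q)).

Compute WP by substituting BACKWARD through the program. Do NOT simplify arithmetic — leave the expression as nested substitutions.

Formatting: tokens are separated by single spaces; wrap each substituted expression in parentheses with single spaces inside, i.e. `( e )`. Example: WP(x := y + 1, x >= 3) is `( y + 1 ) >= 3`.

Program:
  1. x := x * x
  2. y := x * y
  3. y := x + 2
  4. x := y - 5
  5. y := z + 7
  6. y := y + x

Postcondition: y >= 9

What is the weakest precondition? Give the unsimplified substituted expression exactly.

Answer: ( ( z + 7 ) + ( ( ( x * x ) + 2 ) - 5 ) ) >= 9

Derivation:
post: y >= 9
stmt 6: y := y + x  -- replace 1 occurrence(s) of y with (y + x)
  => ( y + x ) >= 9
stmt 5: y := z + 7  -- replace 1 occurrence(s) of y with (z + 7)
  => ( ( z + 7 ) + x ) >= 9
stmt 4: x := y - 5  -- replace 1 occurrence(s) of x with (y - 5)
  => ( ( z + 7 ) + ( y - 5 ) ) >= 9
stmt 3: y := x + 2  -- replace 1 occurrence(s) of y with (x + 2)
  => ( ( z + 7 ) + ( ( x + 2 ) - 5 ) ) >= 9
stmt 2: y := x * y  -- replace 0 occurrence(s) of y with (x * y)
  => ( ( z + 7 ) + ( ( x + 2 ) - 5 ) ) >= 9
stmt 1: x := x * x  -- replace 1 occurrence(s) of x with (x * x)
  => ( ( z + 7 ) + ( ( ( x * x ) + 2 ) - 5 ) ) >= 9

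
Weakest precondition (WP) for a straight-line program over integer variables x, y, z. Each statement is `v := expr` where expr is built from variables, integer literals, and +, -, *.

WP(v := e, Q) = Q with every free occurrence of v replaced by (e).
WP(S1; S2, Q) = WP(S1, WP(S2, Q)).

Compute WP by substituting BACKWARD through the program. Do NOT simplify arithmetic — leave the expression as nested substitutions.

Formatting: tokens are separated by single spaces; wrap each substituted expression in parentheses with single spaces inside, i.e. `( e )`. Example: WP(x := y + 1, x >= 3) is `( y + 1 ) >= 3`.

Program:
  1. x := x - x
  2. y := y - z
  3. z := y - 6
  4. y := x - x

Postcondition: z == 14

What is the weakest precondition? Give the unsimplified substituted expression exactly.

Answer: ( ( y - z ) - 6 ) == 14

Derivation:
post: z == 14
stmt 4: y := x - x  -- replace 0 occurrence(s) of y with (x - x)
  => z == 14
stmt 3: z := y - 6  -- replace 1 occurrence(s) of z with (y - 6)
  => ( y - 6 ) == 14
stmt 2: y := y - z  -- replace 1 occurrence(s) of y with (y - z)
  => ( ( y - z ) - 6 ) == 14
stmt 1: x := x - x  -- replace 0 occurrence(s) of x with (x - x)
  => ( ( y - z ) - 6 ) == 14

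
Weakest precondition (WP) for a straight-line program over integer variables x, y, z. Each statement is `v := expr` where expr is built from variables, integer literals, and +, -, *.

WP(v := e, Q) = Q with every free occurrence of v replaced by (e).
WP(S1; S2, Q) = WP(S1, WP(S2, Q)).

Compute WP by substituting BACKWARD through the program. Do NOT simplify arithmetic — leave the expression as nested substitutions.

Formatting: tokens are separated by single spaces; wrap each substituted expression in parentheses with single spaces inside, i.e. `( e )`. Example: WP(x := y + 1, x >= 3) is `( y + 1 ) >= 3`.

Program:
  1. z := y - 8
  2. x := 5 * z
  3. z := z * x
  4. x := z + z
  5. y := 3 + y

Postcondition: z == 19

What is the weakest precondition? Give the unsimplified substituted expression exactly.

post: z == 19
stmt 5: y := 3 + y  -- replace 0 occurrence(s) of y with (3 + y)
  => z == 19
stmt 4: x := z + z  -- replace 0 occurrence(s) of x with (z + z)
  => z == 19
stmt 3: z := z * x  -- replace 1 occurrence(s) of z with (z * x)
  => ( z * x ) == 19
stmt 2: x := 5 * z  -- replace 1 occurrence(s) of x with (5 * z)
  => ( z * ( 5 * z ) ) == 19
stmt 1: z := y - 8  -- replace 2 occurrence(s) of z with (y - 8)
  => ( ( y - 8 ) * ( 5 * ( y - 8 ) ) ) == 19

Answer: ( ( y - 8 ) * ( 5 * ( y - 8 ) ) ) == 19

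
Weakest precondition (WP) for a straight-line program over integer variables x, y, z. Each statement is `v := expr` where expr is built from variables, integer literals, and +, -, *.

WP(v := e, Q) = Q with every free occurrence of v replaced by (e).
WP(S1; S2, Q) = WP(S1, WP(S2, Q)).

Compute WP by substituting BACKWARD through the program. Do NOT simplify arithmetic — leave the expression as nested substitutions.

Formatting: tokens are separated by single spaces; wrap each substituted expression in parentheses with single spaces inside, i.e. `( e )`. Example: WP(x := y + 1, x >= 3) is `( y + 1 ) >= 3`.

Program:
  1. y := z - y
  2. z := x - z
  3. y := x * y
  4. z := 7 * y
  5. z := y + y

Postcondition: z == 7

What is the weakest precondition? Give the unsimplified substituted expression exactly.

post: z == 7
stmt 5: z := y + y  -- replace 1 occurrence(s) of z with (y + y)
  => ( y + y ) == 7
stmt 4: z := 7 * y  -- replace 0 occurrence(s) of z with (7 * y)
  => ( y + y ) == 7
stmt 3: y := x * y  -- replace 2 occurrence(s) of y with (x * y)
  => ( ( x * y ) + ( x * y ) ) == 7
stmt 2: z := x - z  -- replace 0 occurrence(s) of z with (x - z)
  => ( ( x * y ) + ( x * y ) ) == 7
stmt 1: y := z - y  -- replace 2 occurrence(s) of y with (z - y)
  => ( ( x * ( z - y ) ) + ( x * ( z - y ) ) ) == 7

Answer: ( ( x * ( z - y ) ) + ( x * ( z - y ) ) ) == 7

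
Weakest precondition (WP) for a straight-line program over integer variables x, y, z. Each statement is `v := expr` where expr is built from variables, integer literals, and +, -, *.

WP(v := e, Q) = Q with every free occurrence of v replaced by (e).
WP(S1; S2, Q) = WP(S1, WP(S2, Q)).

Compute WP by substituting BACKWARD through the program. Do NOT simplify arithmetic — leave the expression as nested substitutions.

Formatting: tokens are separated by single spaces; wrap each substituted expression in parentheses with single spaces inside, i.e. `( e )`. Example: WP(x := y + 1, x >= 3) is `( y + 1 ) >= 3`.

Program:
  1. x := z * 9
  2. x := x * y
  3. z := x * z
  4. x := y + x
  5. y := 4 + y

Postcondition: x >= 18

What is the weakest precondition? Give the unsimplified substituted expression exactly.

Answer: ( y + ( ( z * 9 ) * y ) ) >= 18

Derivation:
post: x >= 18
stmt 5: y := 4 + y  -- replace 0 occurrence(s) of y with (4 + y)
  => x >= 18
stmt 4: x := y + x  -- replace 1 occurrence(s) of x with (y + x)
  => ( y + x ) >= 18
stmt 3: z := x * z  -- replace 0 occurrence(s) of z with (x * z)
  => ( y + x ) >= 18
stmt 2: x := x * y  -- replace 1 occurrence(s) of x with (x * y)
  => ( y + ( x * y ) ) >= 18
stmt 1: x := z * 9  -- replace 1 occurrence(s) of x with (z * 9)
  => ( y + ( ( z * 9 ) * y ) ) >= 18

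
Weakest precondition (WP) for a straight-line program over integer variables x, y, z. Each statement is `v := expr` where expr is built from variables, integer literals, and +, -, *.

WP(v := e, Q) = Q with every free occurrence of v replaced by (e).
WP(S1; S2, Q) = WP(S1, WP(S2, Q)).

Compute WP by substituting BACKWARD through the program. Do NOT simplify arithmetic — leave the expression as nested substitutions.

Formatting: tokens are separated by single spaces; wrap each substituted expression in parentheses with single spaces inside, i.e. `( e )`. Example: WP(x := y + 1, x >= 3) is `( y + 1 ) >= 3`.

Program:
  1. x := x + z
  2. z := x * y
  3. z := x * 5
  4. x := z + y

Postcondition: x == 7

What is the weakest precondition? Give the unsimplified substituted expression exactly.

Answer: ( ( ( x + z ) * 5 ) + y ) == 7

Derivation:
post: x == 7
stmt 4: x := z + y  -- replace 1 occurrence(s) of x with (z + y)
  => ( z + y ) == 7
stmt 3: z := x * 5  -- replace 1 occurrence(s) of z with (x * 5)
  => ( ( x * 5 ) + y ) == 7
stmt 2: z := x * y  -- replace 0 occurrence(s) of z with (x * y)
  => ( ( x * 5 ) + y ) == 7
stmt 1: x := x + z  -- replace 1 occurrence(s) of x with (x + z)
  => ( ( ( x + z ) * 5 ) + y ) == 7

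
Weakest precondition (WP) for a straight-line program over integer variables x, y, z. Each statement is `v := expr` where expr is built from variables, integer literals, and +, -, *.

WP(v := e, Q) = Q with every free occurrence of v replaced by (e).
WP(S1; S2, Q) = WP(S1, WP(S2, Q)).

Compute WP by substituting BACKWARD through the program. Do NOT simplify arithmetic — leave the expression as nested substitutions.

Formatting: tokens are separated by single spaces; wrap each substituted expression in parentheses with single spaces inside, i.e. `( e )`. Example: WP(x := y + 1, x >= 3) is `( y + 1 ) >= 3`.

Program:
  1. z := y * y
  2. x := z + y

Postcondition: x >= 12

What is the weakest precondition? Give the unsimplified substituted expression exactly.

Answer: ( ( y * y ) + y ) >= 12

Derivation:
post: x >= 12
stmt 2: x := z + y  -- replace 1 occurrence(s) of x with (z + y)
  => ( z + y ) >= 12
stmt 1: z := y * y  -- replace 1 occurrence(s) of z with (y * y)
  => ( ( y * y ) + y ) >= 12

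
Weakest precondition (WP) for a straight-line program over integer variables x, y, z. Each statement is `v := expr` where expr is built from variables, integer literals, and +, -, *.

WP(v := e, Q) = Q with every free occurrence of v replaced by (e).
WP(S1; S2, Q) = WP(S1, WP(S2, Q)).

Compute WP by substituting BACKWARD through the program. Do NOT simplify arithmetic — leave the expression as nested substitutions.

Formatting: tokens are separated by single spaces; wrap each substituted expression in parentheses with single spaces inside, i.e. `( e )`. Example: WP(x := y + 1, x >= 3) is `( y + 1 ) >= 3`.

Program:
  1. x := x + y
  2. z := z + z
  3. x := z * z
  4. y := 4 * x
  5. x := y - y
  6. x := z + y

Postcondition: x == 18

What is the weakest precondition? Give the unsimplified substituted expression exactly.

Answer: ( ( z + z ) + ( 4 * ( ( z + z ) * ( z + z ) ) ) ) == 18

Derivation:
post: x == 18
stmt 6: x := z + y  -- replace 1 occurrence(s) of x with (z + y)
  => ( z + y ) == 18
stmt 5: x := y - y  -- replace 0 occurrence(s) of x with (y - y)
  => ( z + y ) == 18
stmt 4: y := 4 * x  -- replace 1 occurrence(s) of y with (4 * x)
  => ( z + ( 4 * x ) ) == 18
stmt 3: x := z * z  -- replace 1 occurrence(s) of x with (z * z)
  => ( z + ( 4 * ( z * z ) ) ) == 18
stmt 2: z := z + z  -- replace 3 occurrence(s) of z with (z + z)
  => ( ( z + z ) + ( 4 * ( ( z + z ) * ( z + z ) ) ) ) == 18
stmt 1: x := x + y  -- replace 0 occurrence(s) of x with (x + y)
  => ( ( z + z ) + ( 4 * ( ( z + z ) * ( z + z ) ) ) ) == 18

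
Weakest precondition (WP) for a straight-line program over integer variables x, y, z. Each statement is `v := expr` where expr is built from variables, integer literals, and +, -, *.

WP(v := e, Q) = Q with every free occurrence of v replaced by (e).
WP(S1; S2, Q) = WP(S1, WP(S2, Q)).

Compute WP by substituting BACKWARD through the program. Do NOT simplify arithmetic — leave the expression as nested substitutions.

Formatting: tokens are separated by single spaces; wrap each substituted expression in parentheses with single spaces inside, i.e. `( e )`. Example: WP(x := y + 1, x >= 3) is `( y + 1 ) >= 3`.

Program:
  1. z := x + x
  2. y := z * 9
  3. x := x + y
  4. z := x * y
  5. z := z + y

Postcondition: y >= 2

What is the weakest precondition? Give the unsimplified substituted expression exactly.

Answer: ( ( x + x ) * 9 ) >= 2

Derivation:
post: y >= 2
stmt 5: z := z + y  -- replace 0 occurrence(s) of z with (z + y)
  => y >= 2
stmt 4: z := x * y  -- replace 0 occurrence(s) of z with (x * y)
  => y >= 2
stmt 3: x := x + y  -- replace 0 occurrence(s) of x with (x + y)
  => y >= 2
stmt 2: y := z * 9  -- replace 1 occurrence(s) of y with (z * 9)
  => ( z * 9 ) >= 2
stmt 1: z := x + x  -- replace 1 occurrence(s) of z with (x + x)
  => ( ( x + x ) * 9 ) >= 2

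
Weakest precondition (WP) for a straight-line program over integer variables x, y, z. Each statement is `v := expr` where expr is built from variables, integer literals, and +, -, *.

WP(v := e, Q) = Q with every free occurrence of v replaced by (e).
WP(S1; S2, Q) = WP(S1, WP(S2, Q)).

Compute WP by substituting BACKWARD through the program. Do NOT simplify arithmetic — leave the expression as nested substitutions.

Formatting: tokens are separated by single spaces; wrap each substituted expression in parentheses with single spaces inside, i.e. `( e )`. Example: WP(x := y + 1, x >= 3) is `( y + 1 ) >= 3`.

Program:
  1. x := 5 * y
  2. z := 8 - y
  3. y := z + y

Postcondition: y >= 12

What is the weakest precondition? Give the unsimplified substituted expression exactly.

Answer: ( ( 8 - y ) + y ) >= 12

Derivation:
post: y >= 12
stmt 3: y := z + y  -- replace 1 occurrence(s) of y with (z + y)
  => ( z + y ) >= 12
stmt 2: z := 8 - y  -- replace 1 occurrence(s) of z with (8 - y)
  => ( ( 8 - y ) + y ) >= 12
stmt 1: x := 5 * y  -- replace 0 occurrence(s) of x with (5 * y)
  => ( ( 8 - y ) + y ) >= 12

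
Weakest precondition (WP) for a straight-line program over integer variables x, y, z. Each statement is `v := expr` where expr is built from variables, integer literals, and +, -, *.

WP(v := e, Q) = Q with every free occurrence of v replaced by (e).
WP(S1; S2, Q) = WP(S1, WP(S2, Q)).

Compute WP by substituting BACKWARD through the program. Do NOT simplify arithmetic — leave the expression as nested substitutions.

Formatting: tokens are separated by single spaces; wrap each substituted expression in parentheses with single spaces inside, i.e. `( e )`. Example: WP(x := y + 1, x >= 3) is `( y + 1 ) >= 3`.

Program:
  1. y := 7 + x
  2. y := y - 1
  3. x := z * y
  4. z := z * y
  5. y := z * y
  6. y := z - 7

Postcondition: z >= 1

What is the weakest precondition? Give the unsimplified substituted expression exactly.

Answer: ( z * ( ( 7 + x ) - 1 ) ) >= 1

Derivation:
post: z >= 1
stmt 6: y := z - 7  -- replace 0 occurrence(s) of y with (z - 7)
  => z >= 1
stmt 5: y := z * y  -- replace 0 occurrence(s) of y with (z * y)
  => z >= 1
stmt 4: z := z * y  -- replace 1 occurrence(s) of z with (z * y)
  => ( z * y ) >= 1
stmt 3: x := z * y  -- replace 0 occurrence(s) of x with (z * y)
  => ( z * y ) >= 1
stmt 2: y := y - 1  -- replace 1 occurrence(s) of y with (y - 1)
  => ( z * ( y - 1 ) ) >= 1
stmt 1: y := 7 + x  -- replace 1 occurrence(s) of y with (7 + x)
  => ( z * ( ( 7 + x ) - 1 ) ) >= 1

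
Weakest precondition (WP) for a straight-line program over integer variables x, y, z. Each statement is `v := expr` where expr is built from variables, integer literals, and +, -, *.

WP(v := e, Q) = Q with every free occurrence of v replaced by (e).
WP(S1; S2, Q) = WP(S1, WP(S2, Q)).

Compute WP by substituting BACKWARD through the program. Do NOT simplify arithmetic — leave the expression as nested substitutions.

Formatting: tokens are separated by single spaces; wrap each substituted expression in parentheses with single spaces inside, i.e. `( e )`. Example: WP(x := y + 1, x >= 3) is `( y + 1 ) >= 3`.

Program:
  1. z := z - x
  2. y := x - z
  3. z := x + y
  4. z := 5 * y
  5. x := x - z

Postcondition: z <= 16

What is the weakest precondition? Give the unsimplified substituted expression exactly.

post: z <= 16
stmt 5: x := x - z  -- replace 0 occurrence(s) of x with (x - z)
  => z <= 16
stmt 4: z := 5 * y  -- replace 1 occurrence(s) of z with (5 * y)
  => ( 5 * y ) <= 16
stmt 3: z := x + y  -- replace 0 occurrence(s) of z with (x + y)
  => ( 5 * y ) <= 16
stmt 2: y := x - z  -- replace 1 occurrence(s) of y with (x - z)
  => ( 5 * ( x - z ) ) <= 16
stmt 1: z := z - x  -- replace 1 occurrence(s) of z with (z - x)
  => ( 5 * ( x - ( z - x ) ) ) <= 16

Answer: ( 5 * ( x - ( z - x ) ) ) <= 16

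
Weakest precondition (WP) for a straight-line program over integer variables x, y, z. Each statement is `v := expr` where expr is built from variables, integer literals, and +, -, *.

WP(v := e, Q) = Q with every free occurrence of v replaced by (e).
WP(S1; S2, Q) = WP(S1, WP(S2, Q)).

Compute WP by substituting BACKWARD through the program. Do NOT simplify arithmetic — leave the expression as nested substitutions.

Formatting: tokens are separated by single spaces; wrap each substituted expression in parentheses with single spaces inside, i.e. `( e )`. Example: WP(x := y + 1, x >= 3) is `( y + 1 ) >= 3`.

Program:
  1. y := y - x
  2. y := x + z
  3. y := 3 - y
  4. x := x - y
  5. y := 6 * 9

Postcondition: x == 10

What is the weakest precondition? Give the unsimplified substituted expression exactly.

Answer: ( x - ( 3 - ( x + z ) ) ) == 10

Derivation:
post: x == 10
stmt 5: y := 6 * 9  -- replace 0 occurrence(s) of y with (6 * 9)
  => x == 10
stmt 4: x := x - y  -- replace 1 occurrence(s) of x with (x - y)
  => ( x - y ) == 10
stmt 3: y := 3 - y  -- replace 1 occurrence(s) of y with (3 - y)
  => ( x - ( 3 - y ) ) == 10
stmt 2: y := x + z  -- replace 1 occurrence(s) of y with (x + z)
  => ( x - ( 3 - ( x + z ) ) ) == 10
stmt 1: y := y - x  -- replace 0 occurrence(s) of y with (y - x)
  => ( x - ( 3 - ( x + z ) ) ) == 10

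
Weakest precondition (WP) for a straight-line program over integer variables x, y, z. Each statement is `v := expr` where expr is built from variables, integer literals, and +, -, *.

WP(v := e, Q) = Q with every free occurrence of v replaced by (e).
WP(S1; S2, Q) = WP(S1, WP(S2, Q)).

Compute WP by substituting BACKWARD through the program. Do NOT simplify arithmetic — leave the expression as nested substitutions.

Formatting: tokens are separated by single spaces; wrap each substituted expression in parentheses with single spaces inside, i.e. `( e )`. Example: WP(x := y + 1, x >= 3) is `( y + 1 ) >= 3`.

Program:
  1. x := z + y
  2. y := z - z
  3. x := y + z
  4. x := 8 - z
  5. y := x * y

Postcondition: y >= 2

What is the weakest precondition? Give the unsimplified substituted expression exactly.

Answer: ( ( 8 - z ) * ( z - z ) ) >= 2

Derivation:
post: y >= 2
stmt 5: y := x * y  -- replace 1 occurrence(s) of y with (x * y)
  => ( x * y ) >= 2
stmt 4: x := 8 - z  -- replace 1 occurrence(s) of x with (8 - z)
  => ( ( 8 - z ) * y ) >= 2
stmt 3: x := y + z  -- replace 0 occurrence(s) of x with (y + z)
  => ( ( 8 - z ) * y ) >= 2
stmt 2: y := z - z  -- replace 1 occurrence(s) of y with (z - z)
  => ( ( 8 - z ) * ( z - z ) ) >= 2
stmt 1: x := z + y  -- replace 0 occurrence(s) of x with (z + y)
  => ( ( 8 - z ) * ( z - z ) ) >= 2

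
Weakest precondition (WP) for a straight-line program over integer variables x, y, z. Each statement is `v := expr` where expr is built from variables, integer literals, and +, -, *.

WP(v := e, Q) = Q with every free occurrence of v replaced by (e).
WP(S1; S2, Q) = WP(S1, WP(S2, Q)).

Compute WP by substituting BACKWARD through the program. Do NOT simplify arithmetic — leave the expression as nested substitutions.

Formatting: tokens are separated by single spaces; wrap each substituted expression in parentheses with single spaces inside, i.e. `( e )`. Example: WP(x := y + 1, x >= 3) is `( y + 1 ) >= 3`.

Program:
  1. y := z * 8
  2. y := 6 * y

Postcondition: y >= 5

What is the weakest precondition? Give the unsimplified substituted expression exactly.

post: y >= 5
stmt 2: y := 6 * y  -- replace 1 occurrence(s) of y with (6 * y)
  => ( 6 * y ) >= 5
stmt 1: y := z * 8  -- replace 1 occurrence(s) of y with (z * 8)
  => ( 6 * ( z * 8 ) ) >= 5

Answer: ( 6 * ( z * 8 ) ) >= 5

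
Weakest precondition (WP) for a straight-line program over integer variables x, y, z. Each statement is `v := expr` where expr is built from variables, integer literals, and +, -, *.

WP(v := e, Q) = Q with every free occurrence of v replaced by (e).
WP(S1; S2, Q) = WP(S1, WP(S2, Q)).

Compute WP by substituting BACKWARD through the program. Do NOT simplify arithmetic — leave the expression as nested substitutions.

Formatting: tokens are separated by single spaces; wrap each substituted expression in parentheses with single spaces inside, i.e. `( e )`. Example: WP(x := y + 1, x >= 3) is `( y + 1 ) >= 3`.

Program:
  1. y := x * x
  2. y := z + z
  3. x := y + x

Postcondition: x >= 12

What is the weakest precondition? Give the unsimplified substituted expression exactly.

post: x >= 12
stmt 3: x := y + x  -- replace 1 occurrence(s) of x with (y + x)
  => ( y + x ) >= 12
stmt 2: y := z + z  -- replace 1 occurrence(s) of y with (z + z)
  => ( ( z + z ) + x ) >= 12
stmt 1: y := x * x  -- replace 0 occurrence(s) of y with (x * x)
  => ( ( z + z ) + x ) >= 12

Answer: ( ( z + z ) + x ) >= 12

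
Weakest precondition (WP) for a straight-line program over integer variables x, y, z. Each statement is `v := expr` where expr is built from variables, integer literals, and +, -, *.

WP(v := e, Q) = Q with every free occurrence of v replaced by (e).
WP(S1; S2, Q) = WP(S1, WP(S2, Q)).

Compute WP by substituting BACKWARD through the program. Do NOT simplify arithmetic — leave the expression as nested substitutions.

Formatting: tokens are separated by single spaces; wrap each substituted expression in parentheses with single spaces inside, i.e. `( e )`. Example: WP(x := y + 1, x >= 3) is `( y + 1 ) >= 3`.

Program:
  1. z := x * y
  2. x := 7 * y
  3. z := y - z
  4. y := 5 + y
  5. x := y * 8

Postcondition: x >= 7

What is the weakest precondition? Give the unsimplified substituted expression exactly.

post: x >= 7
stmt 5: x := y * 8  -- replace 1 occurrence(s) of x with (y * 8)
  => ( y * 8 ) >= 7
stmt 4: y := 5 + y  -- replace 1 occurrence(s) of y with (5 + y)
  => ( ( 5 + y ) * 8 ) >= 7
stmt 3: z := y - z  -- replace 0 occurrence(s) of z with (y - z)
  => ( ( 5 + y ) * 8 ) >= 7
stmt 2: x := 7 * y  -- replace 0 occurrence(s) of x with (7 * y)
  => ( ( 5 + y ) * 8 ) >= 7
stmt 1: z := x * y  -- replace 0 occurrence(s) of z with (x * y)
  => ( ( 5 + y ) * 8 ) >= 7

Answer: ( ( 5 + y ) * 8 ) >= 7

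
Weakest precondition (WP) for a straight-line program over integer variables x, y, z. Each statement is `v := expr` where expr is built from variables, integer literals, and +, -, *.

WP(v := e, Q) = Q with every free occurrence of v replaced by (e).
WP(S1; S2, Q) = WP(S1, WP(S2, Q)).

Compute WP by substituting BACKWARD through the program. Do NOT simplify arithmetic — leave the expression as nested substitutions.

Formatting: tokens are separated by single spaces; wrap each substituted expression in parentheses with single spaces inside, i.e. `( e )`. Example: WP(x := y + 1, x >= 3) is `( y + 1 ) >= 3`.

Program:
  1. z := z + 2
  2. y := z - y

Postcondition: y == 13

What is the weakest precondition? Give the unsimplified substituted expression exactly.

post: y == 13
stmt 2: y := z - y  -- replace 1 occurrence(s) of y with (z - y)
  => ( z - y ) == 13
stmt 1: z := z + 2  -- replace 1 occurrence(s) of z with (z + 2)
  => ( ( z + 2 ) - y ) == 13

Answer: ( ( z + 2 ) - y ) == 13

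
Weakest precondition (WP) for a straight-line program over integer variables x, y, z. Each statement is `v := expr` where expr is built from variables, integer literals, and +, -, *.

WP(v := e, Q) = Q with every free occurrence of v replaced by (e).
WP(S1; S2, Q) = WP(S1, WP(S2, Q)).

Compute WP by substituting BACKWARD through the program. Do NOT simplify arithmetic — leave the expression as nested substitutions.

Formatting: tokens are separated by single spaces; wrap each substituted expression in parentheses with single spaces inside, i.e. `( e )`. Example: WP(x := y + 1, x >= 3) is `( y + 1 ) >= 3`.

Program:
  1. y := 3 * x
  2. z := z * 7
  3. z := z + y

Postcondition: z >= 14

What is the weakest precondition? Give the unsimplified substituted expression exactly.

post: z >= 14
stmt 3: z := z + y  -- replace 1 occurrence(s) of z with (z + y)
  => ( z + y ) >= 14
stmt 2: z := z * 7  -- replace 1 occurrence(s) of z with (z * 7)
  => ( ( z * 7 ) + y ) >= 14
stmt 1: y := 3 * x  -- replace 1 occurrence(s) of y with (3 * x)
  => ( ( z * 7 ) + ( 3 * x ) ) >= 14

Answer: ( ( z * 7 ) + ( 3 * x ) ) >= 14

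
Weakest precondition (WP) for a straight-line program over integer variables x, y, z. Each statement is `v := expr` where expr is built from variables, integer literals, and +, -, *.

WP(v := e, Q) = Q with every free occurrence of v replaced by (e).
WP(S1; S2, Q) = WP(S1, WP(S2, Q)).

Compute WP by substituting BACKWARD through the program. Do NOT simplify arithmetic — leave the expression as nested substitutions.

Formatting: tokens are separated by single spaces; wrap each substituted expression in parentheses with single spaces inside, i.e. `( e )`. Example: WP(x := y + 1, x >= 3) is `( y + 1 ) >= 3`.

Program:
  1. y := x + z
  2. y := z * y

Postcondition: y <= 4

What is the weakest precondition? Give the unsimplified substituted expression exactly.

Answer: ( z * ( x + z ) ) <= 4

Derivation:
post: y <= 4
stmt 2: y := z * y  -- replace 1 occurrence(s) of y with (z * y)
  => ( z * y ) <= 4
stmt 1: y := x + z  -- replace 1 occurrence(s) of y with (x + z)
  => ( z * ( x + z ) ) <= 4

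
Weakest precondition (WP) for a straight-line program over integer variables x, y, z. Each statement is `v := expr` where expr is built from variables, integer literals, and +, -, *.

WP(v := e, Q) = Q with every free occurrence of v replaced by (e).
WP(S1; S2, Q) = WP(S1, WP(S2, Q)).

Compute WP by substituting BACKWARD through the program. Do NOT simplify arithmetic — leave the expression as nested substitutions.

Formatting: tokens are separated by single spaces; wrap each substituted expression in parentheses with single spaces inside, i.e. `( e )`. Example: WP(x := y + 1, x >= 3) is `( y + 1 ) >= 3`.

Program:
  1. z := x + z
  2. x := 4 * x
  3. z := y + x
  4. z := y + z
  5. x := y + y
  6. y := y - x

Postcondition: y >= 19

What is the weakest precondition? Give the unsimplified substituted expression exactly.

Answer: ( y - ( y + y ) ) >= 19

Derivation:
post: y >= 19
stmt 6: y := y - x  -- replace 1 occurrence(s) of y with (y - x)
  => ( y - x ) >= 19
stmt 5: x := y + y  -- replace 1 occurrence(s) of x with (y + y)
  => ( y - ( y + y ) ) >= 19
stmt 4: z := y + z  -- replace 0 occurrence(s) of z with (y + z)
  => ( y - ( y + y ) ) >= 19
stmt 3: z := y + x  -- replace 0 occurrence(s) of z with (y + x)
  => ( y - ( y + y ) ) >= 19
stmt 2: x := 4 * x  -- replace 0 occurrence(s) of x with (4 * x)
  => ( y - ( y + y ) ) >= 19
stmt 1: z := x + z  -- replace 0 occurrence(s) of z with (x + z)
  => ( y - ( y + y ) ) >= 19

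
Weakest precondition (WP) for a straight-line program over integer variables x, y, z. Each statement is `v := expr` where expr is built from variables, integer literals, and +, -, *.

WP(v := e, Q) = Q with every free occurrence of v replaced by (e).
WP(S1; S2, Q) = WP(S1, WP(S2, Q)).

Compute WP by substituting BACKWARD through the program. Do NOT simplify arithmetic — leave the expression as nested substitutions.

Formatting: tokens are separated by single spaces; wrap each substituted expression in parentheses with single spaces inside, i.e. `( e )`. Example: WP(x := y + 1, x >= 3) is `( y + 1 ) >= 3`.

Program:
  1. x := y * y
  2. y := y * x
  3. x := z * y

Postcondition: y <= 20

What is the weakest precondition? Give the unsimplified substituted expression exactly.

Answer: ( y * ( y * y ) ) <= 20

Derivation:
post: y <= 20
stmt 3: x := z * y  -- replace 0 occurrence(s) of x with (z * y)
  => y <= 20
stmt 2: y := y * x  -- replace 1 occurrence(s) of y with (y * x)
  => ( y * x ) <= 20
stmt 1: x := y * y  -- replace 1 occurrence(s) of x with (y * y)
  => ( y * ( y * y ) ) <= 20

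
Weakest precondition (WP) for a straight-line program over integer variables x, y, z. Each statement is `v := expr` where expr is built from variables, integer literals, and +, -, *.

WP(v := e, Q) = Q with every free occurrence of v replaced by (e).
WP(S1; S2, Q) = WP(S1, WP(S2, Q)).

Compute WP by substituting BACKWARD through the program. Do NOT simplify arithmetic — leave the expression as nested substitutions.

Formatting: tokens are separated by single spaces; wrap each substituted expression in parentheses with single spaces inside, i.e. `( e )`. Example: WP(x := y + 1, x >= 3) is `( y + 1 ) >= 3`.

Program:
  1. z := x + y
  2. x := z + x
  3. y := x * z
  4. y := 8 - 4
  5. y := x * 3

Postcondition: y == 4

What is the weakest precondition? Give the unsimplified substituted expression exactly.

Answer: ( ( ( x + y ) + x ) * 3 ) == 4

Derivation:
post: y == 4
stmt 5: y := x * 3  -- replace 1 occurrence(s) of y with (x * 3)
  => ( x * 3 ) == 4
stmt 4: y := 8 - 4  -- replace 0 occurrence(s) of y with (8 - 4)
  => ( x * 3 ) == 4
stmt 3: y := x * z  -- replace 0 occurrence(s) of y with (x * z)
  => ( x * 3 ) == 4
stmt 2: x := z + x  -- replace 1 occurrence(s) of x with (z + x)
  => ( ( z + x ) * 3 ) == 4
stmt 1: z := x + y  -- replace 1 occurrence(s) of z with (x + y)
  => ( ( ( x + y ) + x ) * 3 ) == 4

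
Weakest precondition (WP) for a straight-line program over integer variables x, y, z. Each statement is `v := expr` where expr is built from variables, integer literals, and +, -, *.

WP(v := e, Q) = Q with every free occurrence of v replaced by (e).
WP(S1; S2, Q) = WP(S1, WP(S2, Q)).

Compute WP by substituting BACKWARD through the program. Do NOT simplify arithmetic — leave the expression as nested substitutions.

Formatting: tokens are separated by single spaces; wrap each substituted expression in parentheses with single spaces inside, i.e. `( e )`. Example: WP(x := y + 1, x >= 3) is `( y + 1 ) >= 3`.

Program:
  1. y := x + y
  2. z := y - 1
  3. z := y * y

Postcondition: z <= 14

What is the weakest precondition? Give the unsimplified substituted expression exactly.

post: z <= 14
stmt 3: z := y * y  -- replace 1 occurrence(s) of z with (y * y)
  => ( y * y ) <= 14
stmt 2: z := y - 1  -- replace 0 occurrence(s) of z with (y - 1)
  => ( y * y ) <= 14
stmt 1: y := x + y  -- replace 2 occurrence(s) of y with (x + y)
  => ( ( x + y ) * ( x + y ) ) <= 14

Answer: ( ( x + y ) * ( x + y ) ) <= 14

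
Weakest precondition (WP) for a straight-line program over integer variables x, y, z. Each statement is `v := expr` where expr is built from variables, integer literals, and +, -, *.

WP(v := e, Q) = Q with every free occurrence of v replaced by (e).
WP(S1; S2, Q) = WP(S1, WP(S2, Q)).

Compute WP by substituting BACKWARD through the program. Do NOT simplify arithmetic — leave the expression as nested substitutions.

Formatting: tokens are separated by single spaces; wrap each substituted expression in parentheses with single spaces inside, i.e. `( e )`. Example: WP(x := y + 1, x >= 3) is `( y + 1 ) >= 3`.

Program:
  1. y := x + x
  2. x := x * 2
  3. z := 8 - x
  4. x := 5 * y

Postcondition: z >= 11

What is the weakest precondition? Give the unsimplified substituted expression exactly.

post: z >= 11
stmt 4: x := 5 * y  -- replace 0 occurrence(s) of x with (5 * y)
  => z >= 11
stmt 3: z := 8 - x  -- replace 1 occurrence(s) of z with (8 - x)
  => ( 8 - x ) >= 11
stmt 2: x := x * 2  -- replace 1 occurrence(s) of x with (x * 2)
  => ( 8 - ( x * 2 ) ) >= 11
stmt 1: y := x + x  -- replace 0 occurrence(s) of y with (x + x)
  => ( 8 - ( x * 2 ) ) >= 11

Answer: ( 8 - ( x * 2 ) ) >= 11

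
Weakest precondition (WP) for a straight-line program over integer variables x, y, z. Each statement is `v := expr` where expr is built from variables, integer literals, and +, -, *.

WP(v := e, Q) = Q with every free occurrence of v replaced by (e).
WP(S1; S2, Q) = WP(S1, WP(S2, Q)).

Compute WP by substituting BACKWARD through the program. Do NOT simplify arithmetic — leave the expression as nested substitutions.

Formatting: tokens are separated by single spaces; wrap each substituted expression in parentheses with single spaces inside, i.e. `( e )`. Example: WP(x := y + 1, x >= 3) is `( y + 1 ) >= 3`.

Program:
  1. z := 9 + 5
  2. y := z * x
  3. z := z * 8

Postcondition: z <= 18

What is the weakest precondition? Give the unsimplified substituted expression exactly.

Answer: ( ( 9 + 5 ) * 8 ) <= 18

Derivation:
post: z <= 18
stmt 3: z := z * 8  -- replace 1 occurrence(s) of z with (z * 8)
  => ( z * 8 ) <= 18
stmt 2: y := z * x  -- replace 0 occurrence(s) of y with (z * x)
  => ( z * 8 ) <= 18
stmt 1: z := 9 + 5  -- replace 1 occurrence(s) of z with (9 + 5)
  => ( ( 9 + 5 ) * 8 ) <= 18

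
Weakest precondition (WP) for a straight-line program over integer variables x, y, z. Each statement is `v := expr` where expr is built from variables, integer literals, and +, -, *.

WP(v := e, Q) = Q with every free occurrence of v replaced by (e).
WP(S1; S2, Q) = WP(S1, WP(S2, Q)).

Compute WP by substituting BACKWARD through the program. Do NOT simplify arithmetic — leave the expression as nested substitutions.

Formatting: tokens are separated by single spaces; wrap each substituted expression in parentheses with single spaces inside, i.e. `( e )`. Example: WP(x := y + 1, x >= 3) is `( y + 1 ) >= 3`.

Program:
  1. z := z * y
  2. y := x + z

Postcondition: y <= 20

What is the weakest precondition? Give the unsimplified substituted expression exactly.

post: y <= 20
stmt 2: y := x + z  -- replace 1 occurrence(s) of y with (x + z)
  => ( x + z ) <= 20
stmt 1: z := z * y  -- replace 1 occurrence(s) of z with (z * y)
  => ( x + ( z * y ) ) <= 20

Answer: ( x + ( z * y ) ) <= 20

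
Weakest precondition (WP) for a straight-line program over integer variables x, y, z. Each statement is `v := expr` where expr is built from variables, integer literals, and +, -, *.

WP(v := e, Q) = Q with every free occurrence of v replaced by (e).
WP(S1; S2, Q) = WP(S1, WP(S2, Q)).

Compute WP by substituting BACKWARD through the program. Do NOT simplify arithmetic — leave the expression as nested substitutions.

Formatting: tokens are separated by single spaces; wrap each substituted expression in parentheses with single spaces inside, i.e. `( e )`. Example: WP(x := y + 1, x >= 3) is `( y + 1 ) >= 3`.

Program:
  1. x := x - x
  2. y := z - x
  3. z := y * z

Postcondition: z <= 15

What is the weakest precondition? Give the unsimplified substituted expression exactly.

post: z <= 15
stmt 3: z := y * z  -- replace 1 occurrence(s) of z with (y * z)
  => ( y * z ) <= 15
stmt 2: y := z - x  -- replace 1 occurrence(s) of y with (z - x)
  => ( ( z - x ) * z ) <= 15
stmt 1: x := x - x  -- replace 1 occurrence(s) of x with (x - x)
  => ( ( z - ( x - x ) ) * z ) <= 15

Answer: ( ( z - ( x - x ) ) * z ) <= 15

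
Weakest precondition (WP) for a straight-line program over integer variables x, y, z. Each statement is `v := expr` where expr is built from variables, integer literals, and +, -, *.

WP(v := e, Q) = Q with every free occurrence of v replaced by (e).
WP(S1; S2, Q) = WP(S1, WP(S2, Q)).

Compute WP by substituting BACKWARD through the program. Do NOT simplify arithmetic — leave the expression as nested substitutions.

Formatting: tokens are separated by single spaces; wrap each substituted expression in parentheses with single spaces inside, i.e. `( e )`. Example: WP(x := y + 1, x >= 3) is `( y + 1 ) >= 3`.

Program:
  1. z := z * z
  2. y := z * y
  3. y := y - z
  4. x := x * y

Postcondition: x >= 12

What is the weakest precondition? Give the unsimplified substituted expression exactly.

Answer: ( x * ( ( ( z * z ) * y ) - ( z * z ) ) ) >= 12

Derivation:
post: x >= 12
stmt 4: x := x * y  -- replace 1 occurrence(s) of x with (x * y)
  => ( x * y ) >= 12
stmt 3: y := y - z  -- replace 1 occurrence(s) of y with (y - z)
  => ( x * ( y - z ) ) >= 12
stmt 2: y := z * y  -- replace 1 occurrence(s) of y with (z * y)
  => ( x * ( ( z * y ) - z ) ) >= 12
stmt 1: z := z * z  -- replace 2 occurrence(s) of z with (z * z)
  => ( x * ( ( ( z * z ) * y ) - ( z * z ) ) ) >= 12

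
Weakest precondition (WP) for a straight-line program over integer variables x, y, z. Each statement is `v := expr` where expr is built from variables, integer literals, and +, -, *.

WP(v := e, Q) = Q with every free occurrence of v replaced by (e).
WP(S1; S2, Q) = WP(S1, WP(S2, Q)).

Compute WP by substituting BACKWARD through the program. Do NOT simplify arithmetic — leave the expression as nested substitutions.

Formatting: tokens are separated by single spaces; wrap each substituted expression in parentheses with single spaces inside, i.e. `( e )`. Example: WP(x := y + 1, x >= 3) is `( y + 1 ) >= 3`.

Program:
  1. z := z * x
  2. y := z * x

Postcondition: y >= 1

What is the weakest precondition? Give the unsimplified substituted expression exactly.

Answer: ( ( z * x ) * x ) >= 1

Derivation:
post: y >= 1
stmt 2: y := z * x  -- replace 1 occurrence(s) of y with (z * x)
  => ( z * x ) >= 1
stmt 1: z := z * x  -- replace 1 occurrence(s) of z with (z * x)
  => ( ( z * x ) * x ) >= 1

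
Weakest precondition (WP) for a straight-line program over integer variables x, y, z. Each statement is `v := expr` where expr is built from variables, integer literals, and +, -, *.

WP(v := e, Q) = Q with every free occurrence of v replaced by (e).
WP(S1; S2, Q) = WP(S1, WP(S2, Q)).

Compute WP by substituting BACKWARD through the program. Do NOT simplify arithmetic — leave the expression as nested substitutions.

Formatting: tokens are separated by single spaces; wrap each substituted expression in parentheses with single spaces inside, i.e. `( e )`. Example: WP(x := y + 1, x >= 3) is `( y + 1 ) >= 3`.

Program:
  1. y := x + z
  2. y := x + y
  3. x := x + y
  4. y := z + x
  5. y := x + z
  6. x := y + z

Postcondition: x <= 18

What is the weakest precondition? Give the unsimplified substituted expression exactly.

Answer: ( ( ( x + ( x + ( x + z ) ) ) + z ) + z ) <= 18

Derivation:
post: x <= 18
stmt 6: x := y + z  -- replace 1 occurrence(s) of x with (y + z)
  => ( y + z ) <= 18
stmt 5: y := x + z  -- replace 1 occurrence(s) of y with (x + z)
  => ( ( x + z ) + z ) <= 18
stmt 4: y := z + x  -- replace 0 occurrence(s) of y with (z + x)
  => ( ( x + z ) + z ) <= 18
stmt 3: x := x + y  -- replace 1 occurrence(s) of x with (x + y)
  => ( ( ( x + y ) + z ) + z ) <= 18
stmt 2: y := x + y  -- replace 1 occurrence(s) of y with (x + y)
  => ( ( ( x + ( x + y ) ) + z ) + z ) <= 18
stmt 1: y := x + z  -- replace 1 occurrence(s) of y with (x + z)
  => ( ( ( x + ( x + ( x + z ) ) ) + z ) + z ) <= 18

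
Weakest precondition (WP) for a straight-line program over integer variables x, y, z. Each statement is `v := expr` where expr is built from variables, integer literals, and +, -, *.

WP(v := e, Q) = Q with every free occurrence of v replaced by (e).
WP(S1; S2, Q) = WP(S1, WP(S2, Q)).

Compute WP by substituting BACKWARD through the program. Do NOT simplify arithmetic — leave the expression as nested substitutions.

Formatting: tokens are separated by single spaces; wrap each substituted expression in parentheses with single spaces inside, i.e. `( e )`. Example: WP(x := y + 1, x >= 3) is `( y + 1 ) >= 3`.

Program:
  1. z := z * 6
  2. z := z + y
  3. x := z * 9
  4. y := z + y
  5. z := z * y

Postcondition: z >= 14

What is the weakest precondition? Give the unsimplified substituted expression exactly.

Answer: ( ( ( z * 6 ) + y ) * ( ( ( z * 6 ) + y ) + y ) ) >= 14

Derivation:
post: z >= 14
stmt 5: z := z * y  -- replace 1 occurrence(s) of z with (z * y)
  => ( z * y ) >= 14
stmt 4: y := z + y  -- replace 1 occurrence(s) of y with (z + y)
  => ( z * ( z + y ) ) >= 14
stmt 3: x := z * 9  -- replace 0 occurrence(s) of x with (z * 9)
  => ( z * ( z + y ) ) >= 14
stmt 2: z := z + y  -- replace 2 occurrence(s) of z with (z + y)
  => ( ( z + y ) * ( ( z + y ) + y ) ) >= 14
stmt 1: z := z * 6  -- replace 2 occurrence(s) of z with (z * 6)
  => ( ( ( z * 6 ) + y ) * ( ( ( z * 6 ) + y ) + y ) ) >= 14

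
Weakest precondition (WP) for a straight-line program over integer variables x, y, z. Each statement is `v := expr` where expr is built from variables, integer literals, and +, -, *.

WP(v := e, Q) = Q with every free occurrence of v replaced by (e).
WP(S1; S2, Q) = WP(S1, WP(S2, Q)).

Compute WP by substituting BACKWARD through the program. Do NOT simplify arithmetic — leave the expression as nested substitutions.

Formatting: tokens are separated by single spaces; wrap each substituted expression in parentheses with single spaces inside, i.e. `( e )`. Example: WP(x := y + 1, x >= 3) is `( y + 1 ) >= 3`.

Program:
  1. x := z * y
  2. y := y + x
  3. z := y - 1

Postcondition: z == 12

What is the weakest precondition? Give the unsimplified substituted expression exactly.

post: z == 12
stmt 3: z := y - 1  -- replace 1 occurrence(s) of z with (y - 1)
  => ( y - 1 ) == 12
stmt 2: y := y + x  -- replace 1 occurrence(s) of y with (y + x)
  => ( ( y + x ) - 1 ) == 12
stmt 1: x := z * y  -- replace 1 occurrence(s) of x with (z * y)
  => ( ( y + ( z * y ) ) - 1 ) == 12

Answer: ( ( y + ( z * y ) ) - 1 ) == 12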